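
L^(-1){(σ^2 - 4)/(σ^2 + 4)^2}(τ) τ*cos(2*τ)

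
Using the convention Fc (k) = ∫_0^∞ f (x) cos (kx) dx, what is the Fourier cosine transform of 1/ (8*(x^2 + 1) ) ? pi*exp (-k) /16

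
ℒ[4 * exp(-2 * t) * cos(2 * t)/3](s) 4 * (s + 2)/(3 * ((s + 2)^2 + 4))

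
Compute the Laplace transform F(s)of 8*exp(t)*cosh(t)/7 8*(s - 1)/(7*s*(s - 2))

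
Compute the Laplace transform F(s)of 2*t 2/s^2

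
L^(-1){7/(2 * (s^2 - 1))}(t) 7 * sinh(t)/2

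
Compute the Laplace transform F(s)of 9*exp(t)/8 9/(8*(s - 1))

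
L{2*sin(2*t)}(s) 4/(s^2 + 4)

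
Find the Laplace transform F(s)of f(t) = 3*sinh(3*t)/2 9/(2*(s^2 - 9))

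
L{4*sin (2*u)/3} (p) 8/ (3*(p^2 + 4))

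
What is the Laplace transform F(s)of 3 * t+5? 5/s+3/s^2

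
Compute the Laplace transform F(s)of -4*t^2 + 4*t 4/s^2 - 8/s^3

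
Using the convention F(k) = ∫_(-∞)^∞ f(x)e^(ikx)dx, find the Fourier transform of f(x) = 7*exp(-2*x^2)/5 7*sqrt(2)*sqrt(pi)*exp(-k^2/8)/10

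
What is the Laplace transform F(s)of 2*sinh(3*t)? 6/(s^2 - 9)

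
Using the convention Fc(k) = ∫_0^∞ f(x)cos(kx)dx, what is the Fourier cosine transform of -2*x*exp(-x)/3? 2*(k^2 - 1)/(3*(k^2 + 1)^2)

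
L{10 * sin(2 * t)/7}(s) 20/(7 * (s^2 + 4))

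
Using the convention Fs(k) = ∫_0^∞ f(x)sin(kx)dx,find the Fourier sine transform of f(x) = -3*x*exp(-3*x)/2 -9*k/(k^2 + 9)^2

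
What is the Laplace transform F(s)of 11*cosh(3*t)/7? 11*s/(7*(s^2 - 9))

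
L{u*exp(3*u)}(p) (p - 3)^(-2)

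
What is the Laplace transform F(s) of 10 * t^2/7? 20/(7 * s^3) 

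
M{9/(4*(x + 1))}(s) 9*pi*csc(pi*s)/4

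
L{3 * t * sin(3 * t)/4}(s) 9 * s/(2 * (s^2 + 9)^2)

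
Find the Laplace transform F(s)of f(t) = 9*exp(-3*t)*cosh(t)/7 9*(s + 3)/(7*((s + 3)^2 - 1))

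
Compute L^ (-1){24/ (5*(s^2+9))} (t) 8*sin (3*t)/5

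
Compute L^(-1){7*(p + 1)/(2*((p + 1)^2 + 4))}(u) 7*exp(-u)*cos(2*u)/2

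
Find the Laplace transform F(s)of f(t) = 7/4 7/(4 * s)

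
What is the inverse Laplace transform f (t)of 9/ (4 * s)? 9/4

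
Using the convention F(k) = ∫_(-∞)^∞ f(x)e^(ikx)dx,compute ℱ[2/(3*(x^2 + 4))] pi*exp(-2*Abs(k))/3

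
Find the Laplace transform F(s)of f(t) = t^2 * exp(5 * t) 2/(s - 5)^3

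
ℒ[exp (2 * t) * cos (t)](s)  (s - 2)/ ( (s - 2)^2 + 1)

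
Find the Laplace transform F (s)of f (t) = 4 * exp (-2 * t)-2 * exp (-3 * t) 4/ (s + 2)-2/ (s + 3)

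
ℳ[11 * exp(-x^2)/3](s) 11 * gamma(s/2)/6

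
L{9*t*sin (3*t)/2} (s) 27*s/ (s^2 + 9)^2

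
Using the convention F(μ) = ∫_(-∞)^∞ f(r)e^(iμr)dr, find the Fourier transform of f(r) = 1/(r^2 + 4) pi * exp(-2 * Abs(μ))/2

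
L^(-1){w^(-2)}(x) x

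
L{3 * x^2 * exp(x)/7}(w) 6/(7 * (w - 1)^3)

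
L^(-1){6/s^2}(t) 6*t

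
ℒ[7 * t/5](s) 7/(5 * s^2)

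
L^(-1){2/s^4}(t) t^3/3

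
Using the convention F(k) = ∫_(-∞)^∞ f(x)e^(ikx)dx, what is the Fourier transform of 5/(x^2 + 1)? 5*pi*exp(-Abs(k))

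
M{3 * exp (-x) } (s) 3 * gamma (s) 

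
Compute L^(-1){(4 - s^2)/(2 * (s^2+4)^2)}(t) -t * cos(2 * t)/2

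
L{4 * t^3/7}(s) 24/(7 * s^4)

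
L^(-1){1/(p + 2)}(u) exp(-2*u)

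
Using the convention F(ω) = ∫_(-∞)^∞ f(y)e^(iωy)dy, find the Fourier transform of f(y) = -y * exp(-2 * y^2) -sqrt(2) * I * sqrt(pi) * ω * exp(-ω^2/8)/8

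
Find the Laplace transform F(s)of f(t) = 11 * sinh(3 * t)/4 33/(4 * (s^2 - 9))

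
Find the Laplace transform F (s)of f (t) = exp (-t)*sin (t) 1/ ( (s + 1)^2 + 1)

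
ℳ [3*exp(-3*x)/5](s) 3^(1 - s)*gamma(s)/5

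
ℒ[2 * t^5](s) 240/s^6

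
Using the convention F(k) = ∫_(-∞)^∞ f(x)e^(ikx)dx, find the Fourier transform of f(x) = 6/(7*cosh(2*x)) 3*pi/(7*cosh(pi*k/4))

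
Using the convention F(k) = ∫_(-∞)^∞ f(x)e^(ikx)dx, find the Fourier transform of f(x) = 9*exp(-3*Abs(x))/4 27/(2*(k^2 + 9))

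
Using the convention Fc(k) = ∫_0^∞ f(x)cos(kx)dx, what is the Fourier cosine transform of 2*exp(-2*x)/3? 4/(3*(k^2 + 4))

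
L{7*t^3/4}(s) 21/(2*s^4)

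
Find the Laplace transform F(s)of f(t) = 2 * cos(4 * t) 2 * s/(s^2 + 16)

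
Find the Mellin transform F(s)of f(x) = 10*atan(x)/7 -5*pi*sec(pi*s/2)/(7*s)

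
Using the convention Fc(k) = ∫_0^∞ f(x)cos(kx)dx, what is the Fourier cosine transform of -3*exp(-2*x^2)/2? -3*sqrt(2)*sqrt(pi)*exp(-k^2/8)/8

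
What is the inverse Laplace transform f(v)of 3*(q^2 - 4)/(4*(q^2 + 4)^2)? 3*v*cos(2*v)/4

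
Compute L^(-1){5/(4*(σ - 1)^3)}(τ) 5*τ^2*exp(τ)/8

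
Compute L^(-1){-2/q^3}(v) -v^2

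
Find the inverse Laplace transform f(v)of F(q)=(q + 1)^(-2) v * exp(-v)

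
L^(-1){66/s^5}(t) 11*t^4/4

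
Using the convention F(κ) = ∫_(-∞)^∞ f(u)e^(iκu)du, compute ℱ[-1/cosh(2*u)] -pi/(2*cosh(pi*κ/4))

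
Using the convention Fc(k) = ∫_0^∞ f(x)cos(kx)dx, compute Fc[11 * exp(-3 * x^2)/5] 11 * sqrt(3) * sqrt(pi) * exp(-k^2/12)/30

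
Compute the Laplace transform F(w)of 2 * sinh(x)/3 2/(3 * (w^2 - 1))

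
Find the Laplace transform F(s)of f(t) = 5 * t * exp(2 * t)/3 5/(3 * (s - 2)^2)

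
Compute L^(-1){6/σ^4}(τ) τ^3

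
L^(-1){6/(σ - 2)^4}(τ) τ^3 * exp(2 * τ)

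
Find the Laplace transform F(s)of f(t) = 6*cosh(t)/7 6*s/(7*(s^2 - 1))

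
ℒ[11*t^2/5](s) 22/(5*s^3)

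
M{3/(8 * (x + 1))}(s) 3 * pi * csc(pi * s)/8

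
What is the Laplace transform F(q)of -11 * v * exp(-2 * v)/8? -11/(8 * (q+2)^2)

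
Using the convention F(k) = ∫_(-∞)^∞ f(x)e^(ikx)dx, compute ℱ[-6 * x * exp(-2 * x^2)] -3 * sqrt(2) * I * sqrt(pi) * k * exp(-k^2/8)/4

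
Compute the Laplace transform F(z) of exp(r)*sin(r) 1/((z - 1) ^2 + 1) 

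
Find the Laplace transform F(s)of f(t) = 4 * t 4/s^2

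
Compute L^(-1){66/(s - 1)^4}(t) 11*t^3*exp(t)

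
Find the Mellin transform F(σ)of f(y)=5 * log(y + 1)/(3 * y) -5 * pi * csc(pi * σ)/(3 * σ - 3)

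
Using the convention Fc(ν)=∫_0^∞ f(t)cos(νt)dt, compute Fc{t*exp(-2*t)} (4 - ν^2)/(ν^2 + 4)^2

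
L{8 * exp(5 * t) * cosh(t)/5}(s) 8 * (s - 5)/(5 * ((s - 5)^2 - 1))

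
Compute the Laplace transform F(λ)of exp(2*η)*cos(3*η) (λ - 2)/((λ - 2)^2 + 9)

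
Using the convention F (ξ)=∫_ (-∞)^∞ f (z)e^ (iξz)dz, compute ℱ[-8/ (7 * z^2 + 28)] -4 * pi * exp (-2 * Abs (ξ))/7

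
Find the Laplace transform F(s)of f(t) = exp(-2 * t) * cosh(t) (s + 2)/((s + 2)^2 - 1)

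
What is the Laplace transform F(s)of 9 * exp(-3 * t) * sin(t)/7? 9/(7 * ((s+3)^2+1))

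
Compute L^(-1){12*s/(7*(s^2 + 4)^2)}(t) 3*t*sin(2*t)/7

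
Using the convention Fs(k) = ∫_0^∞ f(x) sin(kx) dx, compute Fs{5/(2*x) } 5*pi/4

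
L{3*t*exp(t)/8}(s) 3/(8*(s - 1)^2)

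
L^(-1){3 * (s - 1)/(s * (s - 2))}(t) 3 * exp(t) * cosh(t)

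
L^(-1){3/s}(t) 3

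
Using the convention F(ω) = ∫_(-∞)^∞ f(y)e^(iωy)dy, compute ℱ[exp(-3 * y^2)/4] sqrt(3) * sqrt(pi) * exp(-ω^2/12)/12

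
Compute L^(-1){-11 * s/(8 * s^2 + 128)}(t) -11 * cos(4 * t)/8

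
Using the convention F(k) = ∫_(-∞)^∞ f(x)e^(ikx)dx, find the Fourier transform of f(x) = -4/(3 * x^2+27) -4 * pi * exp(-3 * Abs(k))/9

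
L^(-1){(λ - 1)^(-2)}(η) η*exp(η)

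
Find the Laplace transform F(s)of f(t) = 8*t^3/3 16/s^4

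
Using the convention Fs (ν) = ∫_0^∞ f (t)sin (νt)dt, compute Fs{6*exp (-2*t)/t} 6*atan (ν/2)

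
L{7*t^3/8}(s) 21/(4*s^4)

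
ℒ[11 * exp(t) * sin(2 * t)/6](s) 11/(3 * ((s - 1)^2 + 4))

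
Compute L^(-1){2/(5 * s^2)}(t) 2 * t/5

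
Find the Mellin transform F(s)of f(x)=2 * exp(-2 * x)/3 2^(1 - s) * gamma(s)/3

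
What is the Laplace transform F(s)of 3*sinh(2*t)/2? 3/(s^2 - 4)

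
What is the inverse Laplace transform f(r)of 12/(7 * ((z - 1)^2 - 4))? 6 * exp(r) * sinh(2 * r)/7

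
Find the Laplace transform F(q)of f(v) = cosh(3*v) q/(q^2 - 9)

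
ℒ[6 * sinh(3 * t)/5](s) 18/(5 * (s^2 - 9))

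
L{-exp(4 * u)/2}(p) -1/(2 * p - 8)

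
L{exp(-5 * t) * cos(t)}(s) (s + 5)/((s + 5)^2 + 1)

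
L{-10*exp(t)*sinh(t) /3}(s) -10/(3*s*(s - 2) ) 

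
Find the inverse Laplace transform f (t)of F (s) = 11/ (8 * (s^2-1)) 11 * sinh (t)/8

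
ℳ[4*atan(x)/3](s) -2*pi*sec(pi*s/2)/(3*s)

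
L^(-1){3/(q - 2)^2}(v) 3 * v * exp(2 * v)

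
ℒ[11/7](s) 11/(7*s)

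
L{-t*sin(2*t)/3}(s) -4*s/(3*(s^2 + 4)^2)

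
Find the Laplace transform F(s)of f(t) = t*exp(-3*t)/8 1/(8*(s + 3)^2)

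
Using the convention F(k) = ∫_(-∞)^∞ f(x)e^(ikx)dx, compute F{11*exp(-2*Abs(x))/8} 11/(2*(k^2 + 4))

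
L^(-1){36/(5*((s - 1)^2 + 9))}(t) 12*exp(t)*sin(3*t)/5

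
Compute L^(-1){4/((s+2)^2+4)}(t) 2 * exp(-2 * t) * sin(2 * t)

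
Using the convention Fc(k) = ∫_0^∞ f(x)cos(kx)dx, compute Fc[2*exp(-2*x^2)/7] sqrt(2)*sqrt(pi)*exp(-k^2/8)/14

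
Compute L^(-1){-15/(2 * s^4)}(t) -5 * t^3/4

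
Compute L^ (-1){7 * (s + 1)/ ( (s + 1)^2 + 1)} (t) 7 * exp (-t) * cos (t)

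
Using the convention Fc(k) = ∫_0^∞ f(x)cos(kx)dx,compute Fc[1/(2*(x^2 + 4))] pi*exp(-2*k)/8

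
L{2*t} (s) 2/s^2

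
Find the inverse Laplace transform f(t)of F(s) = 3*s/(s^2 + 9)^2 t*sin(3*t)/2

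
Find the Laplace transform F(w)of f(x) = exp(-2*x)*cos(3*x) (w + 2)/((w + 2)^2 + 9)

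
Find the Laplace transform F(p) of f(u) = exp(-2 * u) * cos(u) (p+2) /((p+2) ^2+1) 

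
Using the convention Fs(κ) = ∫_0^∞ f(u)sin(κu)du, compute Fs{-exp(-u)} -κ/(κ^2 + 1)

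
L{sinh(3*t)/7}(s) 3/(7*(s^2 - 9))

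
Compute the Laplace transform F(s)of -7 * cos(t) -7 * s/(s^2 + 1)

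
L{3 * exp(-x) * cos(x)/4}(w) 3 * (w + 1)/(4 * ((w + 1)^2 + 1))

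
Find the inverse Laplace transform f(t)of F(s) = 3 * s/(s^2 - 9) 3 * cosh(3 * t)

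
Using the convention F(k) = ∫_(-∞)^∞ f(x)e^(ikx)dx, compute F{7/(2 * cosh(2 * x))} 7 * pi/(4 * cosh(pi * k/4))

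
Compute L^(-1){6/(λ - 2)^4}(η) η^3 * exp(2 * η)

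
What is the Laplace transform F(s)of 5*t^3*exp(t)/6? 5/(s - 1)^4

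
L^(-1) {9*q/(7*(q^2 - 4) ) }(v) 9*cosh(2*v) /7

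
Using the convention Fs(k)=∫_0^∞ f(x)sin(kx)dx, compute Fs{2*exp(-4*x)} 2*k/(k^2 + 16)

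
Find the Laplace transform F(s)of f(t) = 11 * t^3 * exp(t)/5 66/(5 * (s - 1)^4)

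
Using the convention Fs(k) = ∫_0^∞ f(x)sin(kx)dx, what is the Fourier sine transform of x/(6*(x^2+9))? pi*exp(-3*k)/12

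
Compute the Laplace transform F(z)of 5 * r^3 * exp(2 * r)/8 15/(4 * (z - 2)^4)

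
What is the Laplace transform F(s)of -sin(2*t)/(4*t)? -atan(2/s)/4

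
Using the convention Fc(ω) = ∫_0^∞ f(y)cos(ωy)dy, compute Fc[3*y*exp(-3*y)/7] 3*(9 - ω^2)/(7*(ω^2 + 9)^2)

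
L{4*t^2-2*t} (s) 8/s^3-2/s^2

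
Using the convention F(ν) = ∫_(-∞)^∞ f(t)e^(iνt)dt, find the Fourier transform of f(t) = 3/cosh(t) 3*pi/cosh(pi*ν/2)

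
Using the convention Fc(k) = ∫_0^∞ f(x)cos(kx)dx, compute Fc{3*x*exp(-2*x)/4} 3*(4 - k^2)/(4*(k^2 + 4)^2)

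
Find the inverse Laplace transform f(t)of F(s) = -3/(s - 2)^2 -3*t*exp(2*t)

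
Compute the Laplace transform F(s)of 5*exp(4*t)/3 5/(3*(s - 4))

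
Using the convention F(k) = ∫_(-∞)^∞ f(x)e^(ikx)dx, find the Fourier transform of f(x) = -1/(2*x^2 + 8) -pi*exp(-2*Abs(k))/4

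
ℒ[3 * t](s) 3/s^2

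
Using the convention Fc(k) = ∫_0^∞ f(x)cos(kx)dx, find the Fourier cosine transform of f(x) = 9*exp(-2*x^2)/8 9*sqrt(2)*sqrt(pi)*exp(-k^2/8)/32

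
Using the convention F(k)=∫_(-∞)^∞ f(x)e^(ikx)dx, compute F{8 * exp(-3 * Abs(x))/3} 16/(k^2 + 9)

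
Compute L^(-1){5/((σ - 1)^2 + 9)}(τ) 5*exp(τ)*sin(3*τ)/3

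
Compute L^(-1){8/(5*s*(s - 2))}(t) 8*exp(t)*sinh(t)/5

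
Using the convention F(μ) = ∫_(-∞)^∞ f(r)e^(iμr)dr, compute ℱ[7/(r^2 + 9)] 7*pi*exp(-3*Abs(μ))/3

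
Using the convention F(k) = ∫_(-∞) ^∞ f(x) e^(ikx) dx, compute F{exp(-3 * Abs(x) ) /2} 3/(k^2+9) 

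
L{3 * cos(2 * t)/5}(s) 3 * s/(5 * (s^2 + 4))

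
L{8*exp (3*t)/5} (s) 8/ (5*(s - 3))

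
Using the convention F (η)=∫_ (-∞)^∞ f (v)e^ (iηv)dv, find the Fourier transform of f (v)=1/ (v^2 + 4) pi*exp (-2*Abs (η))/2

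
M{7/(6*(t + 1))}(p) 7*pi*csc(pi*p)/6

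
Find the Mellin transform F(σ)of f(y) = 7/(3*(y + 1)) 7*pi*csc(pi*σ)/3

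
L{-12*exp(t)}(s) -12/(s - 1)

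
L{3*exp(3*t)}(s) 3/(s - 3)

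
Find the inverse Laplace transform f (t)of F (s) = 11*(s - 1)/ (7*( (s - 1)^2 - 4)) 11*exp (t)*cosh (2*t)/7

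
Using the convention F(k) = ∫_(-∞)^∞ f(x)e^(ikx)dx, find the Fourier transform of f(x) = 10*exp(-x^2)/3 10*sqrt(pi)*exp(-k^2/4)/3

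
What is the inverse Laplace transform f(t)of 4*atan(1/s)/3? 4*sin(t)/(3*t)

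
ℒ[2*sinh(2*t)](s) 4/(s^2-4)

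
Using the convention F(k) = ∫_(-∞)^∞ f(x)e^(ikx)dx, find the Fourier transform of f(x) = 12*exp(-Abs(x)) 24/(k^2 + 1)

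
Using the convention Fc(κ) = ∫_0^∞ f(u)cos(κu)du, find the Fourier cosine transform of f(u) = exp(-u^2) sqrt(pi)*exp(-κ^2/4)/2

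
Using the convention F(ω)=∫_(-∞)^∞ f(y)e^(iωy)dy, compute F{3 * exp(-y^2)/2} 3 * sqrt(pi) * exp(-ω^2/4)/2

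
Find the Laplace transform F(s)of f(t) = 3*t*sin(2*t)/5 12*s/(5*(s^2 + 4)^2)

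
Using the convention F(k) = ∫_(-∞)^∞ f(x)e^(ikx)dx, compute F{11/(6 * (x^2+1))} 11 * pi * exp(-Abs(k))/6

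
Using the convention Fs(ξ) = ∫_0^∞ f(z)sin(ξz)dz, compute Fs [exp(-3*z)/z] atan(ξ/3)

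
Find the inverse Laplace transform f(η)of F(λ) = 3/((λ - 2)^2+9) exp(2 * η) * sin(3 * η)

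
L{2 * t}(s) 2/s^2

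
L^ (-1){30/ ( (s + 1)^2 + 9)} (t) 10*exp (-t)*sin (3*t)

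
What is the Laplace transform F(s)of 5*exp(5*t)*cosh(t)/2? 5*(s - 5)/(2*((s - 5)^2 - 1))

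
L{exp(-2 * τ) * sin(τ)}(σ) 1/((σ + 2)^2 + 1)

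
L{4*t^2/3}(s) 8/(3*s^3) 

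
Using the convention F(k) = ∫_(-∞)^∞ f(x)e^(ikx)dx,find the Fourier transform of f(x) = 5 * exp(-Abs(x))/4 5/(2 * (k^2 + 1))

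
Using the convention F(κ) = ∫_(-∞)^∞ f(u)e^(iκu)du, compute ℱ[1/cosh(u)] pi/cosh(pi * κ/2)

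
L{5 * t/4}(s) 5/(4 * s^2)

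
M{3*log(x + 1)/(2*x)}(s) -3*pi*csc(pi*s)/(2*s - 2)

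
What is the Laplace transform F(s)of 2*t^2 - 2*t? 4/s^3 - 2/s^2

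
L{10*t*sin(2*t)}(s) 40*s/(s^2 + 4)^2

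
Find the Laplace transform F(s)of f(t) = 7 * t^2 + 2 14/s^3 + 2/s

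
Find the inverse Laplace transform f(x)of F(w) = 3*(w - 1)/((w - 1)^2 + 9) 3*exp(x)*cos(3*x)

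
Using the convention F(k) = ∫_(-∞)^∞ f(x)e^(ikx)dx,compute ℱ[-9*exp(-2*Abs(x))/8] -9/(2*k^2 + 8)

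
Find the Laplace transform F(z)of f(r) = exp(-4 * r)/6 1/(6 * (z + 4))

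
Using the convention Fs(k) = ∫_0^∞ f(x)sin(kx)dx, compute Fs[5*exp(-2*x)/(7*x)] 5*atan(k/2)/7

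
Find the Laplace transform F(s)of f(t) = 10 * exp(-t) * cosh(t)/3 10 * (s + 1)/(3 * s * (s + 2))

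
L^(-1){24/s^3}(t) 12*t^2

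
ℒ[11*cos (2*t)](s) 11*s/ (s^2 + 4)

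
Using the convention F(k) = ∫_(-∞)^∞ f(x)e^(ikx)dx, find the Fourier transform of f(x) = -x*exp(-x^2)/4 -I*sqrt(pi)*k*exp(-k^2/4)/8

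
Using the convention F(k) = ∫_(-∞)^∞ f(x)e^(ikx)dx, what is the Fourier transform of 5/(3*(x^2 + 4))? 5*pi*exp(-2*Abs(k))/6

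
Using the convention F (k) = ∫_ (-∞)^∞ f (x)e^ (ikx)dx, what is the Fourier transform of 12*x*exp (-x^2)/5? 6*I*sqrt (pi)*k*exp (-k^2/4)/5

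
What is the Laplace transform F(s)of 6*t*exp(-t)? 6/(s+1)^2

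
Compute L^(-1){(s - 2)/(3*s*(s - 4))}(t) exp(2*t)*cosh(2*t)/3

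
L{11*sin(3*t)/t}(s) 11*atan(3/s)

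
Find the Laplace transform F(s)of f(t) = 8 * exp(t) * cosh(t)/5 8 * (s - 1)/(5 * s * (s - 2))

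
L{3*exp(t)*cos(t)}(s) 3*(s - 1)/((s - 1)^2 + 1)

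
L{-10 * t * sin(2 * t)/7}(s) -40 * s/(7 * (s^2 + 4)^2)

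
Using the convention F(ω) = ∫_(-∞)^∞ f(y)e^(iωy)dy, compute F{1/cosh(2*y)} pi/(2*cosh(pi*ω/4))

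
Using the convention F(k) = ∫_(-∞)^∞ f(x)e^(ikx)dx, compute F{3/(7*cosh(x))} 3*pi/(7*cosh(pi*k/2))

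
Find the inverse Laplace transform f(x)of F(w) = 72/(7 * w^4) 12 * x^3/7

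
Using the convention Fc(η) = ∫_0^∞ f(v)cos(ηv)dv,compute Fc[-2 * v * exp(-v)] 2 * (η^2 - 1)/(η^2 + 1)^2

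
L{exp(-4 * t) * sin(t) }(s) 1/((s + 4) ^2 + 1) 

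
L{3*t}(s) 3/s^2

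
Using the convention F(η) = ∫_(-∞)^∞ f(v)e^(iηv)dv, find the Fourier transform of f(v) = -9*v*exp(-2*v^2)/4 -9*sqrt(2)*I*sqrt(pi)*η*exp(-η^2/8)/32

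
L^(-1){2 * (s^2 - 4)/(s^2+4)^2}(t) 2 * t * cos(2 * t)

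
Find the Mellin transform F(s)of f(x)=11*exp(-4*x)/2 11*gamma(s)/(2*2^(2*s))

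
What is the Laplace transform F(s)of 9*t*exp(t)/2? 9/(2*(s - 1)^2)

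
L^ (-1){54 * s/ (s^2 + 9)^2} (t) 9 * t * sin (3 * t)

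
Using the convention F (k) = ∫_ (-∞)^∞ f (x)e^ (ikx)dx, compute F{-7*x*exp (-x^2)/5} -7*I*sqrt (pi)*k*exp (-k^2/4)/10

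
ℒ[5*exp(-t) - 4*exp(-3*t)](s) 5/(s+1) - 4/(s+3)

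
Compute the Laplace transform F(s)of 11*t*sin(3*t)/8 33*s/(4*(s^2 + 9)^2)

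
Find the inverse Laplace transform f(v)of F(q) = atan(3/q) sin(3 * v)/v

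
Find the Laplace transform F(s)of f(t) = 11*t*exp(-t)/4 11/(4*(s + 1)^2)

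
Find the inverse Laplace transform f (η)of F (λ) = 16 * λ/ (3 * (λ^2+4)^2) 4 * η * sin (2 * η)/3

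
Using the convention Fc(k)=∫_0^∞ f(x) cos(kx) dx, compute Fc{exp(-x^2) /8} sqrt(pi)*exp(-k^2/4) /16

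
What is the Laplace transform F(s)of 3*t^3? 18/s^4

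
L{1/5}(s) 1/(5*s)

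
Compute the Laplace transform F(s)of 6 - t 6/s - 1/s^2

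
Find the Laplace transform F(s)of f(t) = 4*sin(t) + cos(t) s/(s^2 + 1) + 4/(s^2 + 1)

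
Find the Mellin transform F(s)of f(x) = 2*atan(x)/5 -pi*sec(pi*s/2)/(5*s)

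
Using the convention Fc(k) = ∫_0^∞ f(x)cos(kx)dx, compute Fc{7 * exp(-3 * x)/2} 21/(2 * (k^2 + 9))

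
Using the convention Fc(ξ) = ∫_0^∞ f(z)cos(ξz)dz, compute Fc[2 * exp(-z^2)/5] sqrt(pi) * exp(-ξ^2/4)/5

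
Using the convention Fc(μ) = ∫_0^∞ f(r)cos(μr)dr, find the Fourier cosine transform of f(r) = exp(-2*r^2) sqrt(2)*sqrt(pi)*exp(-μ^2/8)/4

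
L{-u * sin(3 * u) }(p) -6 * p/(p^2 + 9) ^2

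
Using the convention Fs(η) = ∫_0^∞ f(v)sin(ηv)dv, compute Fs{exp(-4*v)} η/(η^2+16)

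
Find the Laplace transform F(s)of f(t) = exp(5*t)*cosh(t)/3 (s - 5)/(3*((s - 5)^2 - 1))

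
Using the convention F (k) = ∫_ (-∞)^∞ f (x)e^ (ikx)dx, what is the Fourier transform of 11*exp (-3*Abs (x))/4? 33/ (2*(k^2 + 9))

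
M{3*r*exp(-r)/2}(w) 3*gamma(w + 1)/2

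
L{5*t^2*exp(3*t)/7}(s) 10/(7*(s - 3)^3)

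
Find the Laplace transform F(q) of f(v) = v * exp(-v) (q+1) ^(-2) 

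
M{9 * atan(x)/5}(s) -9 * pi * sec(pi * s/2)/(10 * s)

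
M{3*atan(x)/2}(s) -3*pi*sec(pi*s/2)/(4*s)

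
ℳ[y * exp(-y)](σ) gamma(σ + 1)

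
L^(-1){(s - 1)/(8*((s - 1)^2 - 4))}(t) exp(t)*cosh(2*t)/8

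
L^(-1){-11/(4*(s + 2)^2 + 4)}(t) -11*exp(-2*t)*sin(t)/4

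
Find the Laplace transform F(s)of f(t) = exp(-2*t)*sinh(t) 1/((s + 2)^2 - 1)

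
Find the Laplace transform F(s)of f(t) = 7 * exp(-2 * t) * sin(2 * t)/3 14/(3 * ((s + 2)^2 + 4))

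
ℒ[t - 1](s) s^ (-2) - 1/s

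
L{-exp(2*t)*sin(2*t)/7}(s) -2/(7*(s - 2)^2 + 28)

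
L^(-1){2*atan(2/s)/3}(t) 2*sin(2*t)/(3*t)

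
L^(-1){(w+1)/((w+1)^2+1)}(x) exp(-x)*cos(x)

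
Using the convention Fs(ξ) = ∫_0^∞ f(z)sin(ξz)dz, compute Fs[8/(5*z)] 4*pi/5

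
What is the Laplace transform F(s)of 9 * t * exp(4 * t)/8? 9/(8 * (s - 4)^2)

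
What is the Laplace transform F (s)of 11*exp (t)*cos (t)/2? 11*(s - 1)/ (2*( (s - 1)^2 + 1))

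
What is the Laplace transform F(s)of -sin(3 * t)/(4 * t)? -atan(3/s)/4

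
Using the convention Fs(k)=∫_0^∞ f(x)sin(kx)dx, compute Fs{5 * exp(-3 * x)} 5 * k/(k^2 + 9)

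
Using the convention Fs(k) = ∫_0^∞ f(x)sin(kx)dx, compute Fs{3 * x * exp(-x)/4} 3 * k/(2 * (k^2 + 1)^2)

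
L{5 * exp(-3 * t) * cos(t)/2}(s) 5 * (s+3)/(2 * ((s+3)^2+1))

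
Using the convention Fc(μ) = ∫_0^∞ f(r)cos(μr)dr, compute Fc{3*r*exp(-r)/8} 3*(1 - μ^2)/(8*(μ^2+1)^2)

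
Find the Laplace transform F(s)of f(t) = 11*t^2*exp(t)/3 22/(3*(s - 1)^3)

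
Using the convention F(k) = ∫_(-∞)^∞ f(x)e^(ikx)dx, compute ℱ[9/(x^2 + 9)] 3 * pi * exp(-3 * Abs(k))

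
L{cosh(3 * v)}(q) q/(q^2 - 9)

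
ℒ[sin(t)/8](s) 1/(8 * (s^2 + 1))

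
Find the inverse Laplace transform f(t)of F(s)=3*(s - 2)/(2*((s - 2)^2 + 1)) 3*exp(2*t)*cos(t)/2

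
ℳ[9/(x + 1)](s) 9*pi*csc(pi*s)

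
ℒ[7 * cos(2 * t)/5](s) 7 * s/(5 * (s^2+4))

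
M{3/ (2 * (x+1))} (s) 3 * pi * csc (pi * s)/2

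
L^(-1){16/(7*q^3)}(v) 8*v^2/7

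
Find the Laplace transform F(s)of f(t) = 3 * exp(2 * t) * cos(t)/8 3 * (s - 2)/(8 * ((s - 2)^2 + 1))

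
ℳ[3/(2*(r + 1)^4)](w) gamma(w)*gamma(4 - w)/4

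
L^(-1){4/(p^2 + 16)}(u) sin(4 * u)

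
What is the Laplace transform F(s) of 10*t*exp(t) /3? 10/(3*(s - 1) ^2) 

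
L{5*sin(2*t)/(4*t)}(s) 5*atan(2/s)/4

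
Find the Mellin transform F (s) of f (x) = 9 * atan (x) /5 -9 * pi * sec (pi * s/2) / (10 * s) 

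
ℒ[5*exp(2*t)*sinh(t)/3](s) 5/(3*((s - 2)^2 - 1))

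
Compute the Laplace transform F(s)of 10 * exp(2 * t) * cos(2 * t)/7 10 * (s - 2)/(7 * ((s - 2)^2 + 4))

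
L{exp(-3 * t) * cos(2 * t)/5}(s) (s+3)/(5 * ((s+3)^2+4))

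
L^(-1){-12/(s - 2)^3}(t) -6*t^2*exp(2*t)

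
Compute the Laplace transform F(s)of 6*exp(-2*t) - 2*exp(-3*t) 6/(s+2) - 2/(s+3)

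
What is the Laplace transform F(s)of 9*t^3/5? 54/(5*s^4)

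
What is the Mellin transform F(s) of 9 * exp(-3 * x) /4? 3^(2 - s) * gamma(s) /4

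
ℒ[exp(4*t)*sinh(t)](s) 1/((s - 4)^2 - 1)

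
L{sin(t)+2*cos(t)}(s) 2*s/(s^2+1)+1/(s^2+1)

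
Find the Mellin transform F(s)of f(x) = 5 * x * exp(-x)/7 5 * gamma(s + 1)/7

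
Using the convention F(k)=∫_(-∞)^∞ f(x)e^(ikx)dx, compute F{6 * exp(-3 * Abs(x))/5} 36/(5 * (k^2 + 9))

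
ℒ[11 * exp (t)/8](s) 11/ (8 * (s - 1))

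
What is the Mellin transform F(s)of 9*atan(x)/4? -9*pi*sec(pi*s/2)/(8*s)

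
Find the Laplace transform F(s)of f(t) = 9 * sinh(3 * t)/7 27/(7 * (s^2 - 9))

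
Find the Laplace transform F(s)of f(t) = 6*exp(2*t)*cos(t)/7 6*(s - 2)/(7*((s - 2)^2 + 1))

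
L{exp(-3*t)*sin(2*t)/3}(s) 2/(3*((s + 3)^2 + 4))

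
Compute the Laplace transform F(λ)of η λ^(-2)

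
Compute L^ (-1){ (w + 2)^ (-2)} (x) x*exp (-2*x)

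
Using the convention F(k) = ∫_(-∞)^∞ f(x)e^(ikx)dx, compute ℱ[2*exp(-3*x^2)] 2*sqrt(3)*sqrt(pi)*exp(-k^2/12)/3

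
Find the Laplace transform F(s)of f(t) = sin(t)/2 1/(2 * (s^2+1))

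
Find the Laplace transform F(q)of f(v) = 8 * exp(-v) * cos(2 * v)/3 8 * (q + 1)/(3 * ((q + 1)^2 + 4))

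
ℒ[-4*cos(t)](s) -4*s/(s^2+1)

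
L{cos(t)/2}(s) s/(2*(s^2 + 1))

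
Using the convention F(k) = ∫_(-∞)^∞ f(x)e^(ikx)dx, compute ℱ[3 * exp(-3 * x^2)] sqrt(3) * sqrt(pi) * exp(-k^2/12)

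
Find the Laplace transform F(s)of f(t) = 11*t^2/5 22/(5*s^3)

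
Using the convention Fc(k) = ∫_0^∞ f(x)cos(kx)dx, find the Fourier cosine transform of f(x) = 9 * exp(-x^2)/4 9 * sqrt(pi) * exp(-k^2/4)/8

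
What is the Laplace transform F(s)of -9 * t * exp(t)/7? -9/(7 * (s - 1)^2)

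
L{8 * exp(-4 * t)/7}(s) 8/(7 * (s + 4))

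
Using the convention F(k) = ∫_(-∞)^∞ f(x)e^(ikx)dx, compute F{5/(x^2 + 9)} 5*pi*exp(-3*Abs(k))/3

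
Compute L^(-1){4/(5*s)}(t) 4/5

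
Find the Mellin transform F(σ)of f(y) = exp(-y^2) gamma(σ/2)/2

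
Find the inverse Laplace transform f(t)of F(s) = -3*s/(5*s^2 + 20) -3*cos(2*t)/5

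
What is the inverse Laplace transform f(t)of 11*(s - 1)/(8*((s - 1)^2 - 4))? 11*exp(t)*cosh(2*t)/8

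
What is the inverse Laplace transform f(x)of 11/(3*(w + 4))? 11*exp(-4*x)/3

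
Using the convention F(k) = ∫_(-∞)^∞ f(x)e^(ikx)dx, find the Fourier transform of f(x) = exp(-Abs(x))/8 1/(4*(k^2 + 1))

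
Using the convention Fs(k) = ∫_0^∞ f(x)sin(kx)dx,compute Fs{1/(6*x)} pi/12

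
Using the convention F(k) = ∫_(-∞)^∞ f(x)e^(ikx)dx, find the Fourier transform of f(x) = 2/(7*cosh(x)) 2*pi/(7*cosh(pi*k/2))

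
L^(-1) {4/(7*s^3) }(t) 2*t^2/7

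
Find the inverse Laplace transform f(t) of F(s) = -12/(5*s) -12/5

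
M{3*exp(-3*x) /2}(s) 3^(1 - s)*gamma(s) /2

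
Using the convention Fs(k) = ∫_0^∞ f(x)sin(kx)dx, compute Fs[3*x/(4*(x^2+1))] 3*pi*exp(-k)/8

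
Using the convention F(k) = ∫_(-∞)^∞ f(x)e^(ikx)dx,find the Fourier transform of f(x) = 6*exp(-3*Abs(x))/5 36/(5*(k^2 + 9))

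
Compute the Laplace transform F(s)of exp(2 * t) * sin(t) 1/((s - 2)^2 + 1)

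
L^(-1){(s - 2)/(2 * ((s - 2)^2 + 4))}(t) exp(2 * t) * cos(2 * t)/2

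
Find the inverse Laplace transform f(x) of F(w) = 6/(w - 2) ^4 x^3*exp(2*x) 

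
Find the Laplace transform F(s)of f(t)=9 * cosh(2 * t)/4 9 * s/(4 * (s^2 - 4))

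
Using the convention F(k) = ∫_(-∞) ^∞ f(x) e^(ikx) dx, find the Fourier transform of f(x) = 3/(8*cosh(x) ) 3*pi/(8*cosh(pi*k/2) ) 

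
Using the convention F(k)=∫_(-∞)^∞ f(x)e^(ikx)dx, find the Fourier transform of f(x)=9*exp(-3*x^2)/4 3*sqrt(3)*sqrt(pi)*exp(-k^2/12)/4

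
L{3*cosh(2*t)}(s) 3*s/(s^2 - 4)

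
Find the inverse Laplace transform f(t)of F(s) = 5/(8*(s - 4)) 5*exp(4*t)/8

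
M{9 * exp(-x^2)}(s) 9 * gamma(s/2)/2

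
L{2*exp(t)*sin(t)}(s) 2/((s - 1)^2 + 1)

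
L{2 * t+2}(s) 2/s^2+2/s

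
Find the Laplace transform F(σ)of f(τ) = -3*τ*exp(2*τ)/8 -3/(8*(σ - 2)^2)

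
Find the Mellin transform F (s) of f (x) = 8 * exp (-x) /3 8 * gamma (s) /3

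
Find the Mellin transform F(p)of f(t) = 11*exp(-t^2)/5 11*gamma(p/2)/10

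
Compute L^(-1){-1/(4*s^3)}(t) -t^2/8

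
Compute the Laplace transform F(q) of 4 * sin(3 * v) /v 4 * atan(3/q) 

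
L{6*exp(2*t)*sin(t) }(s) 6/((s - 2) ^2+1) 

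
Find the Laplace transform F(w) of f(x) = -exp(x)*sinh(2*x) -2/((w - 1) ^2-4) 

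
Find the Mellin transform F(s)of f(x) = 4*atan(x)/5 -2*pi*sec(pi*s/2)/(5*s)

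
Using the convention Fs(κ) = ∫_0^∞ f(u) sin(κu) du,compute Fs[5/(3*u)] 5*pi/6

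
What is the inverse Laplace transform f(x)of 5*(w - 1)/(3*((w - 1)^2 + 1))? 5*exp(x)*cos(x)/3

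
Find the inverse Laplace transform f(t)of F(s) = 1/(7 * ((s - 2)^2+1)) exp(2 * t) * sin(t)/7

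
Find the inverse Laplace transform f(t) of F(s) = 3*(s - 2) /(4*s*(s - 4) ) 3*exp(2*t)*cosh(2*t) /4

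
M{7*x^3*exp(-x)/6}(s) 7*gamma(s + 3)/6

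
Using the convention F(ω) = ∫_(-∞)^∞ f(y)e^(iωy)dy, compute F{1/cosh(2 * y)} pi/(2 * cosh(pi * ω/4))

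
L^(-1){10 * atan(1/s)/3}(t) 10 * sin(t)/(3 * t)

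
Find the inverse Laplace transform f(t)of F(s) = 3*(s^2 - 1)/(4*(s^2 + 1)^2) 3*t*cos(t)/4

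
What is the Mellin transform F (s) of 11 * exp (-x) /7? 11 * gamma (s) /7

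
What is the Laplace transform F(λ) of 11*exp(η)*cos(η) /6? 11*(λ - 1) /(6*((λ - 1) ^2 + 1) ) 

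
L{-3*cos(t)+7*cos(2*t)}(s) 7*s/(s^2+4)-3*s/(s^2+1)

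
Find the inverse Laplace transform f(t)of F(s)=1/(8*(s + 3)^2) t*exp(-3*t)/8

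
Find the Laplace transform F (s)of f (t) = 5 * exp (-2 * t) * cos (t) 5 * (s + 2)/ ( (s + 2)^2 + 1)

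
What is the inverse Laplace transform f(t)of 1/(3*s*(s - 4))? exp(2*t)*sinh(2*t)/6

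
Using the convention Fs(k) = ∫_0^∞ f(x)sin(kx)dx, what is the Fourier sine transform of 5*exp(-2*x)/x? 5*atan(k/2)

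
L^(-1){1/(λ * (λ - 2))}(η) exp(η) * sinh(η)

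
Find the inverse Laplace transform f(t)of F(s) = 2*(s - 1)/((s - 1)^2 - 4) 2*exp(t)*cosh(2*t)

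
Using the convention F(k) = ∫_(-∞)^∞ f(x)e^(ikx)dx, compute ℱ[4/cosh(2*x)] 2*pi/cosh(pi*k/4)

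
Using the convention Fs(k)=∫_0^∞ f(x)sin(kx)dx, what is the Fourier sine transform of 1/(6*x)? pi/12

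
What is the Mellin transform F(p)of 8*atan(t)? -4*pi*sec(pi*p/2)/p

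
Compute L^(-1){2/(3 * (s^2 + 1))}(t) 2 * sin(t)/3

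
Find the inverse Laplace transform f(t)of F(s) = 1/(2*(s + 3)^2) t*exp(-3*t)/2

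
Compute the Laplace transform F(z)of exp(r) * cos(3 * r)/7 (z - 1)/(7 * ((z - 1)^2 + 9))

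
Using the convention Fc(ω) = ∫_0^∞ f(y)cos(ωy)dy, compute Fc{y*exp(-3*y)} (9 - ω^2)/(ω^2+9)^2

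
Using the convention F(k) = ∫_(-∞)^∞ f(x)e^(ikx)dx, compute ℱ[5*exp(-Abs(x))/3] 10/(3*(k^2+1))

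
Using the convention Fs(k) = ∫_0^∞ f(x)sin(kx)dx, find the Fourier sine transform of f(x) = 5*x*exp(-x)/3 10*k/(3*(k^2 + 1)^2)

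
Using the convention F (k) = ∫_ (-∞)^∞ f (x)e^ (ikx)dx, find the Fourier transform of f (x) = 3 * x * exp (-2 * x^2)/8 3 * sqrt (2) * I * sqrt (pi) * k * exp (-k^2/8)/64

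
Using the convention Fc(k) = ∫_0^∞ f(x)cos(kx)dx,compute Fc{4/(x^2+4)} pi*exp(-2*k)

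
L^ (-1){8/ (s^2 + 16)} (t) 2*sin (4*t)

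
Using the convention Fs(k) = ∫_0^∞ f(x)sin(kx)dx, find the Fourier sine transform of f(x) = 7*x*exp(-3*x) 42*k/(k^2+9)^2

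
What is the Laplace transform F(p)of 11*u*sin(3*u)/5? 66*p/(5*(p^2 + 9)^2)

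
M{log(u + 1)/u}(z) -pi*csc(pi*z)/(z - 1)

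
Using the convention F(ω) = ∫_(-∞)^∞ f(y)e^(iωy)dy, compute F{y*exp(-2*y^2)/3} sqrt(2)*I*sqrt(pi)*ω*exp(-ω^2/8)/24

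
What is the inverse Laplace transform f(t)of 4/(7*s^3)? 2*t^2/7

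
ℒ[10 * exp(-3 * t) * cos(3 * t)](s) 10 * (s + 3)/((s + 3)^2 + 9)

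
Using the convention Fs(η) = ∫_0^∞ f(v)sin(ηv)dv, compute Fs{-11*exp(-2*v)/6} -11*η/(6*η^2 + 24)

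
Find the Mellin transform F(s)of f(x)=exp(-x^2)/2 gamma(s/2)/4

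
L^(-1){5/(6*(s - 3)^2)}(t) 5*t*exp(3*t)/6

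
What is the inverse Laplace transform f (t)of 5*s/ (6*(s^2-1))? 5*cosh (t)/6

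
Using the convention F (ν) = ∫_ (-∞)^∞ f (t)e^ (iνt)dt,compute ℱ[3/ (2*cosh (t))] 3*pi/ (2*cosh (pi*ν/2))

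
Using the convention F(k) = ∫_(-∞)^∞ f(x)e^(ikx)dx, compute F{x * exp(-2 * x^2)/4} sqrt(2) * I * sqrt(pi) * k * exp(-k^2/8)/32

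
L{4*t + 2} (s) 2/s + 4/s^2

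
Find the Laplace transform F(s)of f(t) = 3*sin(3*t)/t 3*atan(3/s)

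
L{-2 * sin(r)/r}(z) -2 * atan(1/z)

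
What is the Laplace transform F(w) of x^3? 6/w^4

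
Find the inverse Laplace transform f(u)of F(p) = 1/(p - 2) exp(2 * u)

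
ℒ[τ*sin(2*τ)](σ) 4*σ/(σ^2 + 4)^2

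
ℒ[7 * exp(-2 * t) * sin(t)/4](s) 7/(4 * ((s + 2)^2 + 1))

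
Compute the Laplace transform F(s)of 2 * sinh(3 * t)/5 6/(5 * (s^2-9))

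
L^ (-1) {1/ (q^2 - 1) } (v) sinh (v) 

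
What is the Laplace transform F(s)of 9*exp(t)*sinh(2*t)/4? 9/(2*((s - 1)^2 - 4))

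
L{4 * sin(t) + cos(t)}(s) s/(s^2 + 1) + 4/(s^2 + 1)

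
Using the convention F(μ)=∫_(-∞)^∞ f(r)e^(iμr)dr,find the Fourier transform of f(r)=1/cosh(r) pi/cosh(pi*μ/2)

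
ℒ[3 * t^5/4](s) 90/s^6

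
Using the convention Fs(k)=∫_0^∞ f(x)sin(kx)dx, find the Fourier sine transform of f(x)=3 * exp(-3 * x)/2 3 * k/(2 * (k^2 + 9))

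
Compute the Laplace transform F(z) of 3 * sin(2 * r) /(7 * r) 3 * atan(2/z) /7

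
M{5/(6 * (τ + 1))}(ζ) 5 * pi * csc(pi * ζ)/6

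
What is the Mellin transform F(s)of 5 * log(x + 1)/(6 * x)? -5 * pi * csc(pi * s)/(6 * s - 6)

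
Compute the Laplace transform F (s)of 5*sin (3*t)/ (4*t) 5*atan (3/s)/4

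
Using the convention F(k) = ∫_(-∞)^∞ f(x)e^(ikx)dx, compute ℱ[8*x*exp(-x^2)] 4*I*sqrt(pi)*k*exp(-k^2/4)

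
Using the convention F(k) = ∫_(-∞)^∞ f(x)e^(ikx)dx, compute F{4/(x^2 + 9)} 4*pi*exp(-3*Abs(k))/3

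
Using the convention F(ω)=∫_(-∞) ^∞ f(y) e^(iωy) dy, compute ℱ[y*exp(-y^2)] I*sqrt(pi)*ω*exp(-ω^2/4) /2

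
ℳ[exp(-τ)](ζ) gamma(ζ)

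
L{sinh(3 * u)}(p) 3/(p^2 - 9)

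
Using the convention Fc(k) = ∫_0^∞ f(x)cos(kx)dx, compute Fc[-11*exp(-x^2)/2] -11*sqrt(pi)*exp(-k^2/4)/4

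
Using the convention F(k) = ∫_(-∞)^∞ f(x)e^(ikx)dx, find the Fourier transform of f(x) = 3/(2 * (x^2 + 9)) pi * exp(-3 * Abs(k))/2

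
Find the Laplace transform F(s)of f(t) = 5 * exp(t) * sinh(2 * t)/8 5/(4 * ((s - 1)^2 - 4))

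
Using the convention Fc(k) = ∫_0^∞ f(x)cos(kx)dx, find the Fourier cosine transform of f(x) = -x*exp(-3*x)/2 (k^2 - 9)/(2*(k^2 + 9)^2)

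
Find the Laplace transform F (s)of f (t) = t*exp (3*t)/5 1/ (5*(s - 3)^2)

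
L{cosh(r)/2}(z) z/(2*(z^2 - 1))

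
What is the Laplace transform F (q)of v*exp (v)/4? 1/ (4*(q - 1)^2)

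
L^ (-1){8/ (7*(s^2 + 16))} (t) 2*sin (4*t)/7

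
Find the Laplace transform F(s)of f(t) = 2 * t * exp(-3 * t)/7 2/(7 * (s + 3)^2)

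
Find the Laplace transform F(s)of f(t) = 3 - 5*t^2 3/s - 10/s^3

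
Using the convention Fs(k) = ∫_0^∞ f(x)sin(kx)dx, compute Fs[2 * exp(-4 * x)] 2 * k/(k^2 + 16)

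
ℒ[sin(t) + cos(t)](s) 1/(s^2 + 1) + s/(s^2 + 1)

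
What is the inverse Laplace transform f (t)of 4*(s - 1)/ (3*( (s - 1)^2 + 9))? 4*exp (t)*cos (3*t)/3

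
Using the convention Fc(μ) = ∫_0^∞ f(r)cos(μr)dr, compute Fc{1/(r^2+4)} pi*exp(-2*μ)/4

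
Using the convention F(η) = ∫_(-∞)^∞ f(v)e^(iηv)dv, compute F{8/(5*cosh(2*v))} 4*pi/(5*cosh(pi*η/4))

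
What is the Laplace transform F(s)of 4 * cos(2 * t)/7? 4 * s/(7 * (s^2 + 4))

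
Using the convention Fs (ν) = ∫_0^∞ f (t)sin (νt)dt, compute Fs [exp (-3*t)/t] atan (ν/3)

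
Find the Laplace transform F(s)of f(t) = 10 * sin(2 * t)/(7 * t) 10 * atan(2/s)/7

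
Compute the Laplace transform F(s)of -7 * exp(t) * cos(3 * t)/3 7 * (1 - s)/(3 * ((s - 1)^2 + 9))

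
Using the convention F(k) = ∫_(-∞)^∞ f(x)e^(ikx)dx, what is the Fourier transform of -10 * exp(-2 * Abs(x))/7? -40/(7 * k^2 + 28)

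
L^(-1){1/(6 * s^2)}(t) t/6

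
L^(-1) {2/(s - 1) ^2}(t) 2 * t * exp(t) 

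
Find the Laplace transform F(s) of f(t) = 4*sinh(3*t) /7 12/(7*(s^2 - 9) ) 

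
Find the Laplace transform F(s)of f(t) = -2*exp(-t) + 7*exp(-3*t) 7/(s + 3) - 2/(s + 1)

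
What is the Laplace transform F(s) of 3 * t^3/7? 18/(7 * s^4) 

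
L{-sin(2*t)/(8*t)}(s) -atan(2/s)/8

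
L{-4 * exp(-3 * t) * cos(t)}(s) 4 * (-s - 3)/((s + 3)^2 + 1)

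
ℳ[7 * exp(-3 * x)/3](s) 7 * gamma(s)/(3 * 3^s)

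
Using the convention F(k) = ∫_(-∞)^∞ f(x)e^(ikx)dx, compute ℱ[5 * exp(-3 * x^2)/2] 5 * sqrt(3) * sqrt(pi) * exp(-k^2/12)/6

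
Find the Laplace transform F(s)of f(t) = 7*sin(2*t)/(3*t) 7*atan(2/s)/3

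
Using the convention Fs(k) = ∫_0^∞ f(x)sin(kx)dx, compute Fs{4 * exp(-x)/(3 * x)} 4 * atan(k)/3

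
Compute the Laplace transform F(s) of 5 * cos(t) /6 5 * s/(6 * (s^2+1) ) 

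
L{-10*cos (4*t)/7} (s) -10*s/ (7*s^2 + 112)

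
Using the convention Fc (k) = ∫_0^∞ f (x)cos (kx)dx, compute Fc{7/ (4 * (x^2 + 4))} 7 * pi * exp (-2 * k)/16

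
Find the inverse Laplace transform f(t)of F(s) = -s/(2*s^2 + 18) -cos(3*t)/2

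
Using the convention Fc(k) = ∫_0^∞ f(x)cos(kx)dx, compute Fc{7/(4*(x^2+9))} 7*pi*exp(-3*k)/24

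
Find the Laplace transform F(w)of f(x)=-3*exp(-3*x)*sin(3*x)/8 -9/(8*(w+3)^2+72)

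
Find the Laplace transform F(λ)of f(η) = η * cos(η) (λ^2 - 1)/(λ^2 + 1)^2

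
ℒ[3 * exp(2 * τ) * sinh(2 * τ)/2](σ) 3/(σ * (σ - 4))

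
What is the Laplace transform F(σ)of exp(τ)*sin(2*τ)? 2/((σ - 1)^2 + 4)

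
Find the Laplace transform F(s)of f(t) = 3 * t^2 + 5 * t 5/s^2 + 6/s^3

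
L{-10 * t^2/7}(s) -20/(7 * s^3)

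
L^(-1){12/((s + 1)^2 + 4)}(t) 6*exp(-t)*sin(2*t)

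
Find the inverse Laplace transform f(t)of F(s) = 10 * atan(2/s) 10 * sin(2 * t)/t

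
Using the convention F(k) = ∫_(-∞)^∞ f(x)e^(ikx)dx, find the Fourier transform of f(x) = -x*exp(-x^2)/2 -I*sqrt(pi)*k*exp(-k^2/4)/4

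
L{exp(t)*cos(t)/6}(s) (s - 1)/(6*((s - 1)^2 + 1))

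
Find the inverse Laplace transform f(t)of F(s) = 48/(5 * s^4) 8 * t^3/5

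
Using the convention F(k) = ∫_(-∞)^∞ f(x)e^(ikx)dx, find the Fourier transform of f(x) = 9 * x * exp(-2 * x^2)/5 9 * sqrt(2) * I * sqrt(pi) * k * exp(-k^2/8)/40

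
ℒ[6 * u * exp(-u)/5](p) 6/(5 * (p + 1)^2)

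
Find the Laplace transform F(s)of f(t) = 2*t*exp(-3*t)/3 2/(3*(s + 3)^2)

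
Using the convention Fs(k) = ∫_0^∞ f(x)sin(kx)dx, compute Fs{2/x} pi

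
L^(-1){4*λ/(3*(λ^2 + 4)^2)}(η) η*sin(2*η)/3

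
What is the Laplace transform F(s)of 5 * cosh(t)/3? 5 * s/(3 * (s^2-1))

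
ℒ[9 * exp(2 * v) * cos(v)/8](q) 9 * (q - 2)/(8 * ((q - 2)^2+1))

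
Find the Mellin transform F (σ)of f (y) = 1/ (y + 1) pi * csc (pi * σ)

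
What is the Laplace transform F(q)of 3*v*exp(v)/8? 3/(8*(q - 1)^2)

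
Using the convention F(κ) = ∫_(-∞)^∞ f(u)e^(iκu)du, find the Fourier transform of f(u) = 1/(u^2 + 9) pi * exp(-3 * Abs(κ))/3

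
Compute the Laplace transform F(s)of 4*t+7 7/s+4/s^2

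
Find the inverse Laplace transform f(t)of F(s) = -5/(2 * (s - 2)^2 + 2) -5 * exp(2 * t) * sin(t)/2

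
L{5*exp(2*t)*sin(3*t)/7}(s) 15/(7*((s - 2)^2+9))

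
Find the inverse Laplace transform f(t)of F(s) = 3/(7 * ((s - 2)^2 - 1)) 3 * exp(2 * t) * sinh(t)/7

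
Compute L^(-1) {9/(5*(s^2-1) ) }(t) 9*sinh(t) /5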